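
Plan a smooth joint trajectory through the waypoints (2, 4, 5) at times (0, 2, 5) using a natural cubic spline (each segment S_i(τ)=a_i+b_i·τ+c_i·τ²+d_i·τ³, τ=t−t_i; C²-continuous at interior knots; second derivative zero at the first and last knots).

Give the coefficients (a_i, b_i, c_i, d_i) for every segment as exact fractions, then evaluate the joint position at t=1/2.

  seg 0: a=2 b=17/15 c=0 d=-1/30
  seg 1: a=4 b=11/15 c=-1/5 d=1/45
S(1/2) = 41/16

Δ: Δ0=1, Δ1=1/3
row 1: diag=10, rhs=-4; c'=3/10, d'=-2/5
back: M1=-2/5
M: M0=0, M1=-2/5, M2=0
seg 0: a=2, c=M0/2=0, d=(M1−M0)/(6·2)=-1/30, b=Δ0−h0·(2M0+M1)/6=17/15
seg 1: a=4, c=M1/2=-1/5, d=(M2−M1)/(6·3)=1/45, b=Δ1−h1·(2M1+M2)/6=11/15
t_q=1/2 → seg 0, τ=1/2; S=2+17/15·τ+0·τ²+-1/30·τ³=41/16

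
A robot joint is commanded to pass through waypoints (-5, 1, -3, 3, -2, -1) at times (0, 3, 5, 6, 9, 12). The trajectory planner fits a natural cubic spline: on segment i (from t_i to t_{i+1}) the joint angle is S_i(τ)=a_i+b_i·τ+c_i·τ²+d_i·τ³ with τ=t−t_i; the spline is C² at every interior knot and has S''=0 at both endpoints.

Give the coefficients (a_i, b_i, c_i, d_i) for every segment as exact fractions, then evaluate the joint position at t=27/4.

  seg 0: a=-5 b=1699/396 c=0 d=-907/3564
  seg 1: a=1 b=-511/198 c=-907/396 d=511/396
  seg 2: a=-3 b=247/66 c=2159/396 d=-115/36
  seg 3: a=3 b=2005/396 c=-409/99 d=2243/3564
  seg 4: a=-2 b=-541/198 c=607/396 d=-607/3564
S(27/4) = 13345/2816

Δ: Δ0=2, Δ1=-2, Δ2=6, Δ3=-5/3, Δ4=1/3
row 1: diag=10, rhs=-24; c'=1/5, d'=-12/5
row 2: denom=6−2·1/5=28/5; d'=(48−2·-12/5)/(28/5)=66/7
row 3: denom=8−1·5/28=219/28; d'=(-46−1·66/7)/(219/28)=-1552/219
row 4: denom=12−3·28/73=792/73; d'=(12−3·-1552/219)/(792/73)=607/198
back: M4=607/198
back: M3=-1552/219−28/73·607/198=-818/99
back: M2=66/7−5/28·-818/99=2159/198
back: M1=-12/5−1/5·2159/198=-907/198
M: M0=0, M1=-907/198, M2=2159/198, M3=-818/99, M4=607/198, M5=0
seg 0: a=-5, c=M0/2=0, d=(M1−M0)/(6·3)=-907/3564, b=Δ0−h0·(2M0+M1)/6=1699/396
seg 1: a=1, c=M1/2=-907/396, d=(M2−M1)/(6·2)=511/396, b=Δ1−h1·(2M1+M2)/6=-511/198
seg 2: a=-3, c=M2/2=2159/396, d=(M3−M2)/(6·1)=-115/36, b=Δ2−h2·(2M2+M3)/6=247/66
seg 3: a=3, c=M3/2=-409/99, d=(M4−M3)/(6·3)=2243/3564, b=Δ3−h3·(2M3+M4)/6=2005/396
seg 4: a=-2, c=M4/2=607/396, d=(M5−M4)/(6·3)=-607/3564, b=Δ4−h4·(2M4+M5)/6=-541/198
t_q=27/4 → seg 3, τ=3/4; S=3+2005/396·τ+-409/99·τ²+2243/3564·τ³=13345/2816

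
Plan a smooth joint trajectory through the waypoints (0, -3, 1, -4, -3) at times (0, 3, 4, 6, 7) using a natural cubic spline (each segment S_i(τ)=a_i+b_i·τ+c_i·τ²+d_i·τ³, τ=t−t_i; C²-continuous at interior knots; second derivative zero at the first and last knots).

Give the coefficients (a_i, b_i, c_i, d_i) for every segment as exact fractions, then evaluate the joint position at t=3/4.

  seg 0: a=0 b=-434/125 c=0 d=103/375
  seg 1: a=-3 b=493/125 c=309/125 d=-302/125
  seg 2: a=1 b=41/25 c=-597/125 d=1353/1000
  seg 3: a=-4 b=-307/250 c=1671/500 d=-557/500
S(3/4) = -3981/1600

Δ: Δ0=-1, Δ1=4, Δ2=-5/2, Δ3=1
row 1: diag=8, rhs=30; c'=1/8, d'=15/4
row 2: denom=6−1·1/8=47/8; d'=(-39−1·15/4)/(47/8)=-342/47
row 3: denom=6−2·16/47=250/47; d'=(21−2·-342/47)/(250/47)=1671/250
back: M3=1671/250
back: M2=-342/47−16/47·1671/250=-1194/125
back: M1=15/4−1/8·-1194/125=618/125
M: M0=0, M1=618/125, M2=-1194/125, M3=1671/250, M4=0
seg 0: a=0, c=M0/2=0, d=(M1−M0)/(6·3)=103/375, b=Δ0−h0·(2M0+M1)/6=-434/125
seg 1: a=-3, c=M1/2=309/125, d=(M2−M1)/(6·1)=-302/125, b=Δ1−h1·(2M1+M2)/6=493/125
seg 2: a=1, c=M2/2=-597/125, d=(M3−M2)/(6·2)=1353/1000, b=Δ2−h2·(2M2+M3)/6=41/25
seg 3: a=-4, c=M3/2=1671/500, d=(M4−M3)/(6·1)=-557/500, b=Δ3−h3·(2M3+M4)/6=-307/250
t_q=3/4 → seg 0, τ=3/4; S=0+-434/125·τ+0·τ²+103/375·τ³=-3981/1600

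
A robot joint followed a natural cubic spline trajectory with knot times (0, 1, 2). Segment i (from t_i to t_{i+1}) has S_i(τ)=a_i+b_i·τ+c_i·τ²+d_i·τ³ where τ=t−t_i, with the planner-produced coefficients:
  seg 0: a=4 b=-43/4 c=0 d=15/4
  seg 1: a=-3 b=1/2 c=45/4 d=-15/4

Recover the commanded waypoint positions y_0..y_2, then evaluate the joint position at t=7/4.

y_0=4 y_1=-3 y_2=5
S(7/4) = 543/256

y_0 = S_0(0) = a_0 = 4
y_1 = S_1(0) = a_1 = -3
y_2 = S_1(1) = 5
t_q=7/4 is in segment 1 (τ=3/4); S_1(τ)=543/256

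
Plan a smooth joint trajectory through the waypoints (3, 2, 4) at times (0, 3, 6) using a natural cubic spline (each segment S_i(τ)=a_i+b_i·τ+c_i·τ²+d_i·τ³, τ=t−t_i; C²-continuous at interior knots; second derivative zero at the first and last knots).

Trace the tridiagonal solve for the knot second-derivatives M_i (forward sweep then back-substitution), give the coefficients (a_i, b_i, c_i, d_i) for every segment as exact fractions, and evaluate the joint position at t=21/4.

  seg 0: a=3 b=-7/12 c=0 d=1/36
  seg 1: a=2 b=1/6 c=1/4 d=-1/36
S(21/4) = 851/256

Δ: Δ0=-1/3, Δ1=2/3
row 1: diag=12, rhs=6; c'=1/4, d'=1/2
back: M1=1/2
M: M0=0, M1=1/2, M2=0
seg 0: a=3, c=M0/2=0, d=(M1−M0)/(6·3)=1/36, b=Δ0−h0·(2M0+M1)/6=-7/12
seg 1: a=2, c=M1/2=1/4, d=(M2−M1)/(6·3)=-1/36, b=Δ1−h1·(2M1+M2)/6=1/6
t_q=21/4 → seg 1, τ=9/4; S=2+1/6·τ+1/4·τ²+-1/36·τ³=851/256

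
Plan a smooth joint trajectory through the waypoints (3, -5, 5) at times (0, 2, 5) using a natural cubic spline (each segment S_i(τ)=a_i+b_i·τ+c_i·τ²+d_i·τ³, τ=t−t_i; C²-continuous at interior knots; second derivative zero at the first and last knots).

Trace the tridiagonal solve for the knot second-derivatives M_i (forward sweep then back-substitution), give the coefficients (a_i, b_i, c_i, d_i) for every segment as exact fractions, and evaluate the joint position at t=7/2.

  seg 0: a=3 b=-82/15 c=0 d=11/30
  seg 1: a=-5 b=-16/15 c=11/5 d=-11/45
S(7/2) = -99/40

Δ: Δ0=-4, Δ1=10/3
row 1: diag=10, rhs=44; c'=3/10, d'=22/5
back: M1=22/5
M: M0=0, M1=22/5, M2=0
seg 0: a=3, c=M0/2=0, d=(M1−M0)/(6·2)=11/30, b=Δ0−h0·(2M0+M1)/6=-82/15
seg 1: a=-5, c=M1/2=11/5, d=(M2−M1)/(6·3)=-11/45, b=Δ1−h1·(2M1+M2)/6=-16/15
t_q=7/2 → seg 1, τ=3/2; S=-5+-16/15·τ+11/5·τ²+-11/45·τ³=-99/40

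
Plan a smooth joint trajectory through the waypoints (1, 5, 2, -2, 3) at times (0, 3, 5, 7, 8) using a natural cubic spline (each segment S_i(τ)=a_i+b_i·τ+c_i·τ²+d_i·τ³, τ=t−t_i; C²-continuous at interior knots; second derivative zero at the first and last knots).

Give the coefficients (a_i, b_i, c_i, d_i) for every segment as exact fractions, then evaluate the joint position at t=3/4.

  seg 0: a=1 b=155/78 c=0 d=-17/234
  seg 1: a=5 b=1/39 c=-17/26 d=-17/312
  seg 2: a=2 b=-253/78 c=-51/52 d=125/156
  seg 3: a=-2 b=191/78 c=199/52 d=-199/156
S(3/4) = 4093/1664

Δ: Δ0=4/3, Δ1=-3/2, Δ2=-2, Δ3=5
row 1: diag=10, rhs=-17; c'=1/5, d'=-17/10
row 2: denom=8−2·1/5=38/5; d'=(-3−2·-17/10)/(38/5)=1/19
row 3: denom=6−2·5/19=104/19; d'=(42−2·1/19)/(104/19)=199/26
back: M3=199/26
back: M2=1/19−5/19·199/26=-51/26
back: M1=-17/10−1/5·-51/26=-17/13
M: M0=0, M1=-17/13, M2=-51/26, M3=199/26, M4=0
seg 0: a=1, c=M0/2=0, d=(M1−M0)/(6·3)=-17/234, b=Δ0−h0·(2M0+M1)/6=155/78
seg 1: a=5, c=M1/2=-17/26, d=(M2−M1)/(6·2)=-17/312, b=Δ1−h1·(2M1+M2)/6=1/39
seg 2: a=2, c=M2/2=-51/52, d=(M3−M2)/(6·2)=125/156, b=Δ2−h2·(2M2+M3)/6=-253/78
seg 3: a=-2, c=M3/2=199/52, d=(M4−M3)/(6·1)=-199/156, b=Δ3−h3·(2M3+M4)/6=191/78
t_q=3/4 → seg 0, τ=3/4; S=1+155/78·τ+0·τ²+-17/234·τ³=4093/1664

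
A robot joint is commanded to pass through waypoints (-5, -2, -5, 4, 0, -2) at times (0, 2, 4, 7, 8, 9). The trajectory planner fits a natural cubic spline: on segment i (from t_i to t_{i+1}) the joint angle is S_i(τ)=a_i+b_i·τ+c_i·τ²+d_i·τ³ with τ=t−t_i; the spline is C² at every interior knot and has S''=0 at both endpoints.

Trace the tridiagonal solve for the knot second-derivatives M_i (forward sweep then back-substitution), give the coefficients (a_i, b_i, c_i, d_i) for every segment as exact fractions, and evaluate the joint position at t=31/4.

  seg 0: a=-5 b=1416/517 c=0 d=-1281/4136
  seg 1: a=-2 b=-1011/1034 c=-3843/2068 d=3303/4136
  seg 2: a=-5 b=606/517 c=3033/1034 d=-801/1034
  seg 3: a=4 b=-2217/1034 c=-2088/517 d=2257/1034
  seg 4: a=0 b=-1899/517 c=2595/1034 d=-865/1034
S(31/4) = 68891/66176

Δ: Δ0=3/2, Δ1=-3/2, Δ2=3, Δ3=-4, Δ4=-2
row 1: diag=8, rhs=-18; c'=1/4, d'=-9/4
row 2: denom=10−2·1/4=19/2; d'=(27−2·-9/4)/(19/2)=63/19
row 3: denom=8−3·6/19=134/19; d'=(-42−3·63/19)/(134/19)=-987/134
row 4: denom=4−1·19/134=517/134; d'=(12−1·-987/134)/(517/134)=2595/517
back: M4=2595/517
back: M3=-987/134−19/134·2595/517=-4176/517
back: M2=63/19−6/19·-4176/517=3033/517
back: M1=-9/4−1/4·3033/517=-3843/1034
M: M0=0, M1=-3843/1034, M2=3033/517, M3=-4176/517, M4=2595/517, M5=0
seg 0: a=-5, c=M0/2=0, d=(M1−M0)/(6·2)=-1281/4136, b=Δ0−h0·(2M0+M1)/6=1416/517
seg 1: a=-2, c=M1/2=-3843/2068, d=(M2−M1)/(6·2)=3303/4136, b=Δ1−h1·(2M1+M2)/6=-1011/1034
seg 2: a=-5, c=M2/2=3033/1034, d=(M3−M2)/(6·3)=-801/1034, b=Δ2−h2·(2M2+M3)/6=606/517
seg 3: a=4, c=M3/2=-2088/517, d=(M4−M3)/(6·1)=2257/1034, b=Δ3−h3·(2M3+M4)/6=-2217/1034
seg 4: a=0, c=M4/2=2595/1034, d=(M5−M4)/(6·1)=-865/1034, b=Δ4−h4·(2M4+M5)/6=-1899/517
t_q=31/4 → seg 3, τ=3/4; S=4+-2217/1034·τ+-2088/517·τ²+2257/1034·τ³=68891/66176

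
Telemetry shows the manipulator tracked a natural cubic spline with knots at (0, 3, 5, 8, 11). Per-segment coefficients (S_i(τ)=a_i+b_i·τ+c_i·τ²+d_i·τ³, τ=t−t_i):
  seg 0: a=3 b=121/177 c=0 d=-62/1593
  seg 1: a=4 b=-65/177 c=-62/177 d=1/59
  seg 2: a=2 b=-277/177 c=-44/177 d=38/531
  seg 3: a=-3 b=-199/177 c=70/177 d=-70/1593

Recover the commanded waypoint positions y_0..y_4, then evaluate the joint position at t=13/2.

y_0=3 y_1=4 y_2=2 y_3=-3 y_4=-4
S(13/2) = -157/236

y_0 = S_0(0) = a_0 = 3
y_1 = S_1(0) = a_1 = 4
y_2 = S_2(0) = a_2 = 2
y_3 = S_3(0) = a_3 = -3
y_4 = S_3(3) = -4
t_q=13/2 is in segment 2 (τ=3/2); S_2(τ)=-157/236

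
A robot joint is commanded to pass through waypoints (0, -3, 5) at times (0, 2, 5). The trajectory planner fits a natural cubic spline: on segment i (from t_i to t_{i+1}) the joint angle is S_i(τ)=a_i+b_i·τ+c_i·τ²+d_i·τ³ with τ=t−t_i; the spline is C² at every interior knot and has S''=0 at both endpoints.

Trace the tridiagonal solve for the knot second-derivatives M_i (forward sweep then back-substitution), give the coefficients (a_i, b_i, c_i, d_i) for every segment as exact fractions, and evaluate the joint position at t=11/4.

Δ: Δ0=-3/2, Δ1=8/3
row 1: diag=10, rhs=25; c'=3/10, d'=5/2
back: M1=5/2
M: M0=0, M1=5/2, M2=0
seg 0: a=0, c=M0/2=0, d=(M1−M0)/(6·2)=5/24, b=Δ0−h0·(2M0+M1)/6=-7/3
seg 1: a=-3, c=M1/2=5/4, d=(M2−M1)/(6·3)=-5/36, b=Δ1−h1·(2M1+M2)/6=1/6
t_q=11/4 → seg 1, τ=3/4; S=-3+1/6·τ+5/4·τ²+-5/36·τ³=-571/256

  seg 0: a=0 b=-7/3 c=0 d=5/24
  seg 1: a=-3 b=1/6 c=5/4 d=-5/36
S(11/4) = -571/256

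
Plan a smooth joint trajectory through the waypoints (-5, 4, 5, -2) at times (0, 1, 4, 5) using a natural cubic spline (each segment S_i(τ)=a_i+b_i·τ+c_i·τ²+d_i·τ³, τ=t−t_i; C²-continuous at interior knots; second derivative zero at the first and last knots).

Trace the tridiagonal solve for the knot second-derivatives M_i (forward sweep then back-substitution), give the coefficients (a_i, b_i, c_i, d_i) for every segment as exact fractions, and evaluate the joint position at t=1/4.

Δ: Δ0=9, Δ1=1/3, Δ2=-7
row 1: diag=8, rhs=-52; c'=3/8, d'=-13/2
row 2: denom=8−3·3/8=55/8; d'=(-44−3·-13/2)/(55/8)=-196/55
back: M2=-196/55
back: M1=-13/2−3/8·-196/55=-284/55
M: M0=0, M1=-284/55, M2=-196/55, M3=0
seg 0: a=-5, c=M0/2=0, d=(M1−M0)/(6·1)=-142/165, b=Δ0−h0·(2M0+M1)/6=1627/165
seg 1: a=4, c=M1/2=-142/55, d=(M2−M1)/(6·3)=4/45, b=Δ1−h1·(2M1+M2)/6=1201/165
seg 2: a=5, c=M2/2=-98/55, d=(M3−M2)/(6·1)=98/165, b=Δ2−h2·(2M2+M3)/6=-959/165
t_q=1/4 → seg 0, τ=1/4; S=-5+1627/165·τ+0·τ²+-142/165·τ³=-897/352

  seg 0: a=-5 b=1627/165 c=0 d=-142/165
  seg 1: a=4 b=1201/165 c=-142/55 d=4/45
  seg 2: a=5 b=-959/165 c=-98/55 d=98/165
S(1/4) = -897/352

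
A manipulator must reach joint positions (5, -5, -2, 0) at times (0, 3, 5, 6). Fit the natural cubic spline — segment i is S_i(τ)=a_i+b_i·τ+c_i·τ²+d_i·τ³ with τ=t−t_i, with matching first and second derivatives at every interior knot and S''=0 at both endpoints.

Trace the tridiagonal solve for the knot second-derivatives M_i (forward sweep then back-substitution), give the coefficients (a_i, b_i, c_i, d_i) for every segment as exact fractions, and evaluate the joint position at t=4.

  seg 0: a=5 b=-29/6 c=0 d=1/6
  seg 1: a=-5 b=-1/3 c=3/2 d=-7/24
  seg 2: a=-2 b=13/6 c=-1/4 d=1/12
S(4) = -33/8

Δ: Δ0=-10/3, Δ1=3/2, Δ2=2
row 1: diag=10, rhs=29; c'=1/5, d'=29/10
row 2: denom=6−2·1/5=28/5; d'=(3−2·29/10)/(28/5)=-1/2
back: M2=-1/2
back: M1=29/10−1/5·-1/2=3
M: M0=0, M1=3, M2=-1/2, M3=0
seg 0: a=5, c=M0/2=0, d=(M1−M0)/(6·3)=1/6, b=Δ0−h0·(2M0+M1)/6=-29/6
seg 1: a=-5, c=M1/2=3/2, d=(M2−M1)/(6·2)=-7/24, b=Δ1−h1·(2M1+M2)/6=-1/3
seg 2: a=-2, c=M2/2=-1/4, d=(M3−M2)/(6·1)=1/12, b=Δ2−h2·(2M2+M3)/6=13/6
t_q=4 → seg 1, τ=1; S=-5+-1/3·τ+3/2·τ²+-7/24·τ³=-33/8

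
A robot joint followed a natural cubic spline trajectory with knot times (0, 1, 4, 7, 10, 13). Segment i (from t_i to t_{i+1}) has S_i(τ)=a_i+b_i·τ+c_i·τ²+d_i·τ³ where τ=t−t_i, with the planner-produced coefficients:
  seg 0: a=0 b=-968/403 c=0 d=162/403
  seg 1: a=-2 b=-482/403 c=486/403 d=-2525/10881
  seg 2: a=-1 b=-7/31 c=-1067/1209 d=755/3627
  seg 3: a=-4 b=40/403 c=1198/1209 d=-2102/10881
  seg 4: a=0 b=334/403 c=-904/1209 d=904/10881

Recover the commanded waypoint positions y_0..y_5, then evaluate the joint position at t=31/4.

y_0=0 y_1=-2 y_2=-1 y_3=-4 y_4=0 y_5=-2
S(31/4) = -44487/12896

y_0 = S_0(0) = a_0 = 0
y_1 = S_1(0) = a_1 = -2
y_2 = S_2(0) = a_2 = -1
y_3 = S_3(0) = a_3 = -4
y_4 = S_4(0) = a_4 = 0
y_5 = S_4(3) = -2
t_q=31/4 is in segment 3 (τ=3/4); S_3(τ)=-44487/12896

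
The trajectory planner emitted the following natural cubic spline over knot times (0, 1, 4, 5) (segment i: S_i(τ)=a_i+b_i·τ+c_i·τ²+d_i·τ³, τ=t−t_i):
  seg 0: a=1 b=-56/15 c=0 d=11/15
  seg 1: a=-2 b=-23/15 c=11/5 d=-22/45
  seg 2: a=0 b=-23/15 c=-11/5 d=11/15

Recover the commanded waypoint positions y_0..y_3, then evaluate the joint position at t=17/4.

y_0 = S_0(0) = a_0 = 1
y_1 = S_1(0) = a_1 = -2
y_2 = S_2(0) = a_2 = 0
y_3 = S_2(1) = -3
t_q=17/4 is in segment 2 (τ=1/4); S_2(τ)=-163/320

y_0=1 y_1=-2 y_2=0 y_3=-3
S(17/4) = -163/320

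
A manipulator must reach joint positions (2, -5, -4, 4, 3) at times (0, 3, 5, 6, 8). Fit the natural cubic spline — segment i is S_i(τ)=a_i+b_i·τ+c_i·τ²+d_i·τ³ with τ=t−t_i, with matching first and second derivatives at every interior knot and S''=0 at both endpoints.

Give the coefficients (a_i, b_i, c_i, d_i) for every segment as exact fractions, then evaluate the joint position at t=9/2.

Δ: Δ0=-7/3, Δ1=1/2, Δ2=8, Δ3=-1/2
row 1: diag=10, rhs=17; c'=1/5, d'=17/10
row 2: denom=6−2·1/5=28/5; d'=(45−2·17/10)/(28/5)=52/7
row 3: denom=6−1·5/28=163/28; d'=(-51−1·52/7)/(163/28)=-1636/163
back: M3=-1636/163
back: M2=52/7−5/28·-1636/163=1503/163
back: M1=17/10−1/5·1503/163=-47/326
M: M0=0, M1=-47/326, M2=1503/163, M3=-1636/163, M4=0
seg 0: a=2, c=M0/2=0, d=(M1−M0)/(6·3)=-47/5868, b=Δ0−h0·(2M0+M1)/6=-4423/1956
seg 1: a=-5, c=M1/2=-47/652, d=(M2−M1)/(6·2)=3053/3912, b=Δ1−h1·(2M1+M2)/6=-2423/978
seg 2: a=-4, c=M2/2=1503/326, d=(M3−M2)/(6·1)=-3139/978, b=Δ2−h2·(2M2+M3)/6=3227/489
seg 3: a=4, c=M3/2=-818/163, d=(M4−M3)/(6·2)=409/489, b=Δ3−h3·(2M3+M4)/6=6055/978
t_q=9/2 → seg 1, τ=3/2; S=-5+-2423/978·τ+-47/652·τ²+3053/3912·τ³=-65143/10432

  seg 0: a=2 b=-4423/1956 c=0 d=-47/5868
  seg 1: a=-5 b=-2423/978 c=-47/652 d=3053/3912
  seg 2: a=-4 b=3227/489 c=1503/326 d=-3139/978
  seg 3: a=4 b=6055/978 c=-818/163 d=409/489
S(9/2) = -65143/10432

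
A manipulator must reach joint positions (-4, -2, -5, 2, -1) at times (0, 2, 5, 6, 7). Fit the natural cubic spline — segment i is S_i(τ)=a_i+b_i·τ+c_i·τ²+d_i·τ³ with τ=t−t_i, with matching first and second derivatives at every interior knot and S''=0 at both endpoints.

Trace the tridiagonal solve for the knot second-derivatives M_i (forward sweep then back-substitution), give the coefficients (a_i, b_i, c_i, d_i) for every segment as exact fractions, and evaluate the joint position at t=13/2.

Δ: Δ0=1, Δ1=-1, Δ2=7, Δ3=-3
row 1: diag=10, rhs=-12; c'=3/10, d'=-6/5
row 2: denom=8−3·3/10=71/10; d'=(48−3·-6/5)/(71/10)=516/71
row 3: denom=4−1·10/71=274/71; d'=(-60−1·516/71)/(274/71)=-2388/137
back: M3=-2388/137
back: M2=516/71−10/71·-2388/137=1332/137
back: M1=-6/5−3/10·1332/137=-564/137
M: M0=0, M1=-564/137, M2=1332/137, M3=-2388/137, M4=0
seg 0: a=-4, c=M0/2=0, d=(M1−M0)/(6·2)=-47/137, b=Δ0−h0·(2M0+M1)/6=325/137
seg 1: a=-2, c=M1/2=-282/137, d=(M2−M1)/(6·3)=316/411, b=Δ1−h1·(2M1+M2)/6=-239/137
seg 2: a=-5, c=M2/2=666/137, d=(M3−M2)/(6·1)=-620/137, b=Δ2−h2·(2M2+M3)/6=913/137
seg 3: a=2, c=M3/2=-1194/137, d=(M4−M3)/(6·1)=398/137, b=Δ3−h3·(2M3+M4)/6=385/137
t_q=13/2 → seg 3, τ=1/2; S=2+385/137·τ+-1194/137·τ²+398/137·τ³=871/548

  seg 0: a=-4 b=325/137 c=0 d=-47/137
  seg 1: a=-2 b=-239/137 c=-282/137 d=316/411
  seg 2: a=-5 b=913/137 c=666/137 d=-620/137
  seg 3: a=2 b=385/137 c=-1194/137 d=398/137
S(13/2) = 871/548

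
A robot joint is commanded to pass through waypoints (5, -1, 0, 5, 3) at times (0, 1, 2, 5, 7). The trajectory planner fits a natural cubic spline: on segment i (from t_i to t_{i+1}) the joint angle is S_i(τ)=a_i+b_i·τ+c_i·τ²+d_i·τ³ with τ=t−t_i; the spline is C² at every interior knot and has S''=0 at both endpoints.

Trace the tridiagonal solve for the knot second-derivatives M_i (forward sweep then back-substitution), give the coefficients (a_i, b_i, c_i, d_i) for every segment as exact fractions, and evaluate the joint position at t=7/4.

Δ: Δ0=-6, Δ1=1, Δ2=5/3, Δ3=-1
row 1: diag=4, rhs=42; c'=1/4, d'=21/2
row 2: denom=8−1·1/4=31/4; d'=(4−1·21/2)/(31/4)=-26/31
row 3: denom=10−3·12/31=274/31; d'=(-16−3·-26/31)/(274/31)=-209/137
back: M3=-209/137
back: M2=-26/31−12/31·-209/137=-34/137
back: M1=21/2−1/4·-34/137=1447/137
M: M0=0, M1=1447/137, M2=-34/137, M3=-209/137, M4=0
seg 0: a=5, c=M0/2=0, d=(M1−M0)/(6·1)=1447/822, b=Δ0−h0·(2M0+M1)/6=-6379/822
seg 1: a=-1, c=M1/2=1447/274, d=(M2−M1)/(6·1)=-1481/822, b=Δ1−h1·(2M1+M2)/6=-1019/411
seg 2: a=0, c=M2/2=-17/137, d=(M3−M2)/(6·3)=-175/2466, b=Δ2−h2·(2M2+M3)/6=2201/822
seg 3: a=5, c=M3/2=-209/274, d=(M4−M3)/(6·2)=209/1644, b=Δ3−h3·(2M3+M4)/6=7/411
t_q=7/4 → seg 1, τ=3/4; S=-1+-1019/411·τ+1447/274·τ²+-1481/822·τ³=-11381/17536

  seg 0: a=5 b=-6379/822 c=0 d=1447/822
  seg 1: a=-1 b=-1019/411 c=1447/274 d=-1481/822
  seg 2: a=0 b=2201/822 c=-17/137 d=-175/2466
  seg 3: a=5 b=7/411 c=-209/274 d=209/1644
S(7/4) = -11381/17536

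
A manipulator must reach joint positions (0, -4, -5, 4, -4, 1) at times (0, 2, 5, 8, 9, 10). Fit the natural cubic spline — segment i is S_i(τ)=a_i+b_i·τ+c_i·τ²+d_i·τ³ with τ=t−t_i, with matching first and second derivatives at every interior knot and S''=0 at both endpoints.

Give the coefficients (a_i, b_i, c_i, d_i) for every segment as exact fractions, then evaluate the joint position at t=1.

Δ: Δ0=-2, Δ1=-1/3, Δ2=3, Δ3=-8, Δ4=5
row 1: diag=10, rhs=10; c'=3/10, d'=1
row 2: denom=12−3·3/10=111/10; d'=(20−3·1)/(111/10)=170/111
row 3: denom=8−3·10/37=266/37; d'=(-66−3·170/111)/(266/37)=-1306/133
row 4: denom=4−1·37/266=1027/266; d'=(78−1·-1306/133)/(1027/266)=23360/1027
back: M4=23360/1027
back: M3=-1306/133−37/266·23360/1027=-13334/1027
back: M2=170/111−10/37·-13334/1027=15530/3081
back: M1=1−3/10·15530/3081=-526/1027
M: M0=0, M1=-526/1027, M2=15530/3081, M3=-13334/1027, M4=23360/1027, M5=0
seg 0: a=0, c=M0/2=0, d=(M1−M0)/(6·2)=-263/6162, b=Δ0−h0·(2M0+M1)/6=-5636/3081
seg 1: a=-4, c=M1/2=-263/1027, d=(M2−M1)/(6·3)=658/2133, b=Δ1−h1·(2M1+M2)/6=-7214/3081
seg 2: a=-5, c=M2/2=7765/3081, d=(M3−M2)/(6·3)=-27766/27729, b=Δ2−h2·(2M2+M3)/6=13714/3081
seg 3: a=4, c=M3/2=-6667/1027, d=(M4−M3)/(6·1)=18347/3081, b=Δ3−h3·(2M3+M4)/6=-22994/3081
seg 4: a=-4, c=M4/2=11680/1027, d=(M5−M4)/(6·1)=-11680/3081, b=Δ4−h4·(2M4+M5)/6=-7955/3081
t_q=1 → seg 0, τ=1; S=0+-5636/3081·τ+0·τ²+-263/6162·τ³=-3845/2054

  seg 0: a=0 b=-5636/3081 c=0 d=-263/6162
  seg 1: a=-4 b=-7214/3081 c=-263/1027 d=658/2133
  seg 2: a=-5 b=13714/3081 c=7765/3081 d=-27766/27729
  seg 3: a=4 b=-22994/3081 c=-6667/1027 d=18347/3081
  seg 4: a=-4 b=-7955/3081 c=11680/1027 d=-11680/3081
S(1) = -3845/2054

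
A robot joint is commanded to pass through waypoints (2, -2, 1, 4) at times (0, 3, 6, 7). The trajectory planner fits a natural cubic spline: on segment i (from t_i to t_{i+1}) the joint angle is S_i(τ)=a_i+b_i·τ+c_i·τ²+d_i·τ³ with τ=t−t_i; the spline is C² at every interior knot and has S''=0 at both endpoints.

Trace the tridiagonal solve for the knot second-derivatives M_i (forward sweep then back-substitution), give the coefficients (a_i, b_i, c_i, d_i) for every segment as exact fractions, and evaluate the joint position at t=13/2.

Δ: Δ0=-4/3, Δ1=1, Δ2=3
row 1: diag=12, rhs=14; c'=1/4, d'=7/6
row 2: denom=8−3·1/4=29/4; d'=(12−3·7/6)/(29/4)=34/29
back: M2=34/29
back: M1=7/6−1/4·34/29=76/87
M: M0=0, M1=76/87, M2=34/29, M3=0
seg 0: a=2, c=M0/2=0, d=(M1−M0)/(6·3)=38/783, b=Δ0−h0·(2M0+M1)/6=-154/87
seg 1: a=-2, c=M1/2=38/87, d=(M2−M1)/(6·3)=13/783, b=Δ1−h1·(2M1+M2)/6=-40/87
seg 2: a=1, c=M2/2=17/29, d=(M3−M2)/(6·1)=-17/87, b=Δ2−h2·(2M2+M3)/6=227/87
t_q=13/2 → seg 2, τ=1/2; S=1+227/87·τ+17/29·τ²+-17/87·τ³=563/232

  seg 0: a=2 b=-154/87 c=0 d=38/783
  seg 1: a=-2 b=-40/87 c=38/87 d=13/783
  seg 2: a=1 b=227/87 c=17/29 d=-17/87
S(13/2) = 563/232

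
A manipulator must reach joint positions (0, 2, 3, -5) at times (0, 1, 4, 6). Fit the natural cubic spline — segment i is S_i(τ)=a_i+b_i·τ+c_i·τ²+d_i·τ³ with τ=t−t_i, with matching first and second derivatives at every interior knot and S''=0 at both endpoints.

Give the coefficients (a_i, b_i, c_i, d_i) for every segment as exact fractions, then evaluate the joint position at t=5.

Δ: Δ0=2, Δ1=1/3, Δ2=-4
row 1: diag=8, rhs=-10; c'=3/8, d'=-5/4
row 2: denom=10−3·3/8=71/8; d'=(-26−3·-5/4)/(71/8)=-178/71
back: M2=-178/71
back: M1=-5/4−3/8·-178/71=-22/71
M: M0=0, M1=-22/71, M2=-178/71, M3=0
seg 0: a=0, c=M0/2=0, d=(M1−M0)/(6·1)=-11/213, b=Δ0−h0·(2M0+M1)/6=437/213
seg 1: a=2, c=M1/2=-11/71, d=(M2−M1)/(6·3)=-26/213, b=Δ1−h1·(2M1+M2)/6=404/213
seg 2: a=3, c=M2/2=-89/71, d=(M3−M2)/(6·2)=89/426, b=Δ2−h2·(2M2+M3)/6=-496/213
t_q=5 → seg 2, τ=1; S=3+-496/213·τ+-89/71·τ²+89/426·τ³=-53/142

  seg 0: a=0 b=437/213 c=0 d=-11/213
  seg 1: a=2 b=404/213 c=-11/71 d=-26/213
  seg 2: a=3 b=-496/213 c=-89/71 d=89/426
S(5) = -53/142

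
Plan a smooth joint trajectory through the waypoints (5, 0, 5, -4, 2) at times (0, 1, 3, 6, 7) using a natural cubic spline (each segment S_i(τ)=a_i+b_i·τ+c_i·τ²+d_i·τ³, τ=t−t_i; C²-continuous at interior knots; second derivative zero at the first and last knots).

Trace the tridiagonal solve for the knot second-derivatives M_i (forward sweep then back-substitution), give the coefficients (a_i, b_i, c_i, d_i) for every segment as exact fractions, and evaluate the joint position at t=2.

Δ: Δ0=-5, Δ1=5/2, Δ2=-3, Δ3=6
row 1: diag=6, rhs=45; c'=1/3, d'=15/2
row 2: denom=10−2·1/3=28/3; d'=(-33−2·15/2)/(28/3)=-36/7
row 3: denom=8−3·9/28=197/28; d'=(54−3·-36/7)/(197/28)=1944/197
back: M3=1944/197
back: M2=-36/7−9/28·1944/197=-1638/197
back: M1=15/2−1/3·-1638/197=4047/394
M: M0=0, M1=4047/394, M2=-1638/197, M3=1944/197, M4=0
seg 0: a=5, c=M0/2=0, d=(M1−M0)/(6·1)=1349/788, b=Δ0−h0·(2M0+M1)/6=-5289/788
seg 1: a=0, c=M1/2=4047/788, d=(M2−M1)/(6·2)=-2441/1576, b=Δ1−h1·(2M1+M2)/6=-621/394
seg 2: a=5, c=M2/2=-819/197, d=(M3−M2)/(6·3)=199/197, b=Δ2−h2·(2M2+M3)/6=75/197
seg 3: a=-4, c=M3/2=972/197, d=(M4−M3)/(6·1)=-324/197, b=Δ3−h3·(2M3+M4)/6=534/197
t_q=2 → seg 1, τ=1; S=0+-621/394·τ+4047/788·τ²+-2441/1576·τ³=3169/1576

  seg 0: a=5 b=-5289/788 c=0 d=1349/788
  seg 1: a=0 b=-621/394 c=4047/788 d=-2441/1576
  seg 2: a=5 b=75/197 c=-819/197 d=199/197
  seg 3: a=-4 b=534/197 c=972/197 d=-324/197
S(2) = 3169/1576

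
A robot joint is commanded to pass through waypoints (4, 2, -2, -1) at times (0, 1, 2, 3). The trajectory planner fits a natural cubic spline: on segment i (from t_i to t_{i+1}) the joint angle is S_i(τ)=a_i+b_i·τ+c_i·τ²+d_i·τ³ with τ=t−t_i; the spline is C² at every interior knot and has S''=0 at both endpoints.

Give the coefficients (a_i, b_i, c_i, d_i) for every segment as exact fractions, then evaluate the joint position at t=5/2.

Δ: Δ0=-2, Δ1=-4, Δ2=1
row 1: diag=4, rhs=-12; c'=1/4, d'=-3
row 2: denom=4−1·1/4=15/4; d'=(30−1·-3)/(15/4)=44/5
back: M2=44/5
back: M1=-3−1/4·44/5=-26/5
M: M0=0, M1=-26/5, M2=44/5, M3=0
seg 0: a=4, c=M0/2=0, d=(M1−M0)/(6·1)=-13/15, b=Δ0−h0·(2M0+M1)/6=-17/15
seg 1: a=2, c=M1/2=-13/5, d=(M2−M1)/(6·1)=7/3, b=Δ1−h1·(2M1+M2)/6=-56/15
seg 2: a=-2, c=M2/2=22/5, d=(M3−M2)/(6·1)=-22/15, b=Δ2−h2·(2M2+M3)/6=-29/15
t_q=5/2 → seg 2, τ=1/2; S=-2+-29/15·τ+22/5·τ²+-22/15·τ³=-41/20

  seg 0: a=4 b=-17/15 c=0 d=-13/15
  seg 1: a=2 b=-56/15 c=-13/5 d=7/3
  seg 2: a=-2 b=-29/15 c=22/5 d=-22/15
S(5/2) = -41/20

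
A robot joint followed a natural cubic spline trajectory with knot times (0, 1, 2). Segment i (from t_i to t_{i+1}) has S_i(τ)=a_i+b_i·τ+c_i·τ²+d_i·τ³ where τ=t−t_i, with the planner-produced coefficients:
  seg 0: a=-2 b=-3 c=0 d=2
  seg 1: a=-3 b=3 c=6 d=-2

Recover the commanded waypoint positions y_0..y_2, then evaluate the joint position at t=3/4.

y_0=-2 y_1=-3 y_2=4
S(3/4) = -109/32

y_0 = S_0(0) = a_0 = -2
y_1 = S_1(0) = a_1 = -3
y_2 = S_1(1) = 4
t_q=3/4 is in segment 0 (τ=3/4); S_0(τ)=-109/32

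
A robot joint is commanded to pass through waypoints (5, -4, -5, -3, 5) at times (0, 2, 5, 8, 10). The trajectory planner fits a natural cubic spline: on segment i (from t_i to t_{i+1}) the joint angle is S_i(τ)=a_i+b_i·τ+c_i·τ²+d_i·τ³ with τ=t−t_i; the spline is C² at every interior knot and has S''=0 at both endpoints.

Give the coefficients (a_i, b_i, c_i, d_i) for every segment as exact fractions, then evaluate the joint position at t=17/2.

Δ: Δ0=-9/2, Δ1=-1/3, Δ2=2/3, Δ3=4
row 1: diag=10, rhs=25; c'=3/10, d'=5/2
row 2: denom=12−3·3/10=111/10; d'=(6−3·5/2)/(111/10)=-5/37
row 3: denom=10−3·10/37=340/37; d'=(20−3·-5/37)/(340/37)=151/68
back: M3=151/68
back: M2=-5/37−10/37·151/68=-25/34
back: M1=5/2−3/10·-25/34=185/68
M: M0=0, M1=185/68, M2=-25/34, M3=151/68, M4=0
seg 0: a=5, c=M0/2=0, d=(M1−M0)/(6·2)=185/816, b=Δ0−h0·(2M0+M1)/6=-1103/204
seg 1: a=-4, c=M1/2=185/136, d=(M2−M1)/(6·3)=-235/1224, b=Δ1−h1·(2M1+M2)/6=-137/51
seg 2: a=-5, c=M2/2=-25/68, d=(M3−M2)/(6·3)=67/408, b=Δ2−h2·(2M2+M3)/6=7/24
seg 3: a=-3, c=M3/2=151/136, d=(M4−M3)/(6·2)=-151/816, b=Δ3−h3·(2M3+M4)/6=257/102
t_q=17/2 → seg 3, τ=1/2; S=-3+257/102·τ+151/136·τ²+-151/816·τ³=-3233/2176

  seg 0: a=5 b=-1103/204 c=0 d=185/816
  seg 1: a=-4 b=-137/51 c=185/136 d=-235/1224
  seg 2: a=-5 b=7/24 c=-25/68 d=67/408
  seg 3: a=-3 b=257/102 c=151/136 d=-151/816
S(17/2) = -3233/2176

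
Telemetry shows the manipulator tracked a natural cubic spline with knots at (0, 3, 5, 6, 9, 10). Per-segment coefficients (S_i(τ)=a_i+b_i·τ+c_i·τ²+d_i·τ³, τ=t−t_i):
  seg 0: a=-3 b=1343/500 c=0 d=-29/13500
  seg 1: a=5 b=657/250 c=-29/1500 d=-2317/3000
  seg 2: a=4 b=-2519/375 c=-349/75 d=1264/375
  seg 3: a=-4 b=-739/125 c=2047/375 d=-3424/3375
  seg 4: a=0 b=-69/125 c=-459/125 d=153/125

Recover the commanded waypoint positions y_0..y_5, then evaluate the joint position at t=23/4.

y_0 = S_0(0) = a_0 = -3
y_1 = S_1(0) = a_1 = 5
y_2 = S_2(0) = a_2 = 4
y_3 = S_3(0) = a_3 = -4
y_4 = S_4(0) = a_4 = 0
y_5 = S_4(1) = -3
t_q=23/4 is in segment 2 (τ=3/4); S_2(τ)=-4467/2000

y_0=-3 y_1=5 y_2=4 y_3=-4 y_4=0 y_5=-3
S(23/4) = -4467/2000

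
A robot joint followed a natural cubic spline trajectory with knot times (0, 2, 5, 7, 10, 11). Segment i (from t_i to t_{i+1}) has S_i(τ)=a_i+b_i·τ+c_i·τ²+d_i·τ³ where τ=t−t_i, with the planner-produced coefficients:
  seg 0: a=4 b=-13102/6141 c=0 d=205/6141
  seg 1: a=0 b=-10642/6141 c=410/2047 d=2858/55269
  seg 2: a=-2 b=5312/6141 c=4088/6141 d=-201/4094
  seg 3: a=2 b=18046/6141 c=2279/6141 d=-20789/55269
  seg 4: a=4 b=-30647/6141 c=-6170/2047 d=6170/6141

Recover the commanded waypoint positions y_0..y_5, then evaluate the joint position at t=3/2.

y_0 = S_0(0) = a_0 = 4
y_1 = S_1(0) = a_1 = 0
y_2 = S_2(0) = a_2 = -2
y_3 = S_3(0) = a_3 = 2
y_4 = S_4(0) = a_4 = 4
y_5 = S_4(1) = -3
t_q=3/2 is in segment 0 (τ=3/2); S_0(τ)=14941/16376

y_0=4 y_1=0 y_2=-2 y_3=2 y_4=4 y_5=-3
S(3/2) = 14941/16376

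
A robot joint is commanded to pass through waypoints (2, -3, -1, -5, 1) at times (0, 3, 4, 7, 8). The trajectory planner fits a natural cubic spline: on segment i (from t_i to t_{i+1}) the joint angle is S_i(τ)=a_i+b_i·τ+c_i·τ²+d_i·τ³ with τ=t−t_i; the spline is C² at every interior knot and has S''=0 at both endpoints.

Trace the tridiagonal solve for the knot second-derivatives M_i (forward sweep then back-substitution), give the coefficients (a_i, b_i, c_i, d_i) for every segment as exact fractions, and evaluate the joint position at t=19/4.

Δ: Δ0=-5/3, Δ1=2, Δ2=-4/3, Δ3=6
row 1: diag=8, rhs=22; c'=1/8, d'=11/4
row 2: denom=8−1·1/8=63/8; d'=(-20−1·11/4)/(63/8)=-26/9
row 3: denom=8−3·8/21=48/7; d'=(44−3·-26/9)/(48/7)=553/72
back: M3=553/72
back: M2=-26/9−8/21·553/72=-157/27
back: M1=11/4−1/8·-157/27=751/216
M: M0=0, M1=751/216, M2=-157/27, M3=553/72, M4=0
seg 0: a=2, c=M0/2=0, d=(M1−M0)/(6·3)=751/3888, b=Δ0−h0·(2M0+M1)/6=-1471/432
seg 1: a=-3, c=M1/2=751/432, d=(M2−M1)/(6·1)=-223/144, b=Δ1−h1·(2M1+M2)/6=391/216
seg 2: a=-1, c=M2/2=-157/54, d=(M3−M2)/(6·3)=2915/3888, b=Δ2−h2·(2M2+M3)/6=277/432
seg 3: a=-5, c=M3/2=553/144, d=(M4−M3)/(6·1)=-553/432, b=Δ3−h3·(2M3+M4)/6=743/216
t_q=19/4 → seg 2, τ=3/4; S=-1+277/432·τ+-157/54·τ²+2915/3888·τ³=-5647/3072

  seg 0: a=2 b=-1471/432 c=0 d=751/3888
  seg 1: a=-3 b=391/216 c=751/432 d=-223/144
  seg 2: a=-1 b=277/432 c=-157/54 d=2915/3888
  seg 3: a=-5 b=743/216 c=553/144 d=-553/432
S(19/4) = -5647/3072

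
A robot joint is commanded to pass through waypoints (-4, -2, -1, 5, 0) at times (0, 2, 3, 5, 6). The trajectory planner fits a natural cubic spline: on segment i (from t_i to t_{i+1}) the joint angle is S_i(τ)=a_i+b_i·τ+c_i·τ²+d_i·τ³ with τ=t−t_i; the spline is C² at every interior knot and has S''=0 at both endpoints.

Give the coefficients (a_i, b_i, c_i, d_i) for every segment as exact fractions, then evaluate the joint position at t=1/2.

  seg 0: a=-4 b=121/93 c=0 d=-7/93
  seg 1: a=-2 b=37/93 c=-14/31 d=98/93
  seg 2: a=-1 b=247/93 c=84/31 d=-118/93
  seg 3: a=5 b=-161/93 c=-152/31 d=152/93
S(1/2) = -833/248

Δ: Δ0=1, Δ1=1, Δ2=3, Δ3=-5
row 1: diag=6, rhs=0; c'=1/6, d'=0
row 2: denom=6−1·1/6=35/6; d'=(12−1·0)/(35/6)=72/35
row 3: denom=6−2·12/35=186/35; d'=(-48−2·72/35)/(186/35)=-304/31
back: M3=-304/31
back: M2=72/35−12/35·-304/31=168/31
back: M1=0−1/6·168/31=-28/31
M: M0=0, M1=-28/31, M2=168/31, M3=-304/31, M4=0
seg 0: a=-4, c=M0/2=0, d=(M1−M0)/(6·2)=-7/93, b=Δ0−h0·(2M0+M1)/6=121/93
seg 1: a=-2, c=M1/2=-14/31, d=(M2−M1)/(6·1)=98/93, b=Δ1−h1·(2M1+M2)/6=37/93
seg 2: a=-1, c=M2/2=84/31, d=(M3−M2)/(6·2)=-118/93, b=Δ2−h2·(2M2+M3)/6=247/93
seg 3: a=5, c=M3/2=-152/31, d=(M4−M3)/(6·1)=152/93, b=Δ3−h3·(2M3+M4)/6=-161/93
t_q=1/2 → seg 0, τ=1/2; S=-4+121/93·τ+0·τ²+-7/93·τ³=-833/248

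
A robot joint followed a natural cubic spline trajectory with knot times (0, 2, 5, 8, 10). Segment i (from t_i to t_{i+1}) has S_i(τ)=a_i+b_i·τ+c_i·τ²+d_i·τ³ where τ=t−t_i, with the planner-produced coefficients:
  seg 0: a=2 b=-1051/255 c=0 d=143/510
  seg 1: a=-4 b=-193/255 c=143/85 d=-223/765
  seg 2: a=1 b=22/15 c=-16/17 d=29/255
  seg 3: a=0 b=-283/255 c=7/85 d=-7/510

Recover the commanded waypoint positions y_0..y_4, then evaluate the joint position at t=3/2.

y_0=2 y_1=-4 y_2=1 y_3=0 y_4=-2
S(3/2) = -4401/1360

y_0 = S_0(0) = a_0 = 2
y_1 = S_1(0) = a_1 = -4
y_2 = S_2(0) = a_2 = 1
y_3 = S_3(0) = a_3 = 0
y_4 = S_3(2) = -2
t_q=3/2 is in segment 0 (τ=3/2); S_0(τ)=-4401/1360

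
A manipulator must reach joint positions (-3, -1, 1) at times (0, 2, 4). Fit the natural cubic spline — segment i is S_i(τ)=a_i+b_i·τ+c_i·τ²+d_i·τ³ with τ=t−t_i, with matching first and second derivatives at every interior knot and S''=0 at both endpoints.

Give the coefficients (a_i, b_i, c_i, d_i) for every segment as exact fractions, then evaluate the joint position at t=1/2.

  seg 0: a=-3 b=1 c=0 d=0
  seg 1: a=-1 b=1 c=0 d=0
S(1/2) = -5/2

Δ: Δ0=1, Δ1=1
row 1: diag=8, rhs=0; c'=1/4, d'=0
back: M1=0
M: M0=0, M1=0, M2=0
seg 0: a=-3, c=M0/2=0, d=(M1−M0)/(6·2)=0, b=Δ0−h0·(2M0+M1)/6=1
seg 1: a=-1, c=M1/2=0, d=(M2−M1)/(6·2)=0, b=Δ1−h1·(2M1+M2)/6=1
t_q=1/2 → seg 0, τ=1/2; S=-3+1·τ+0·τ²+0·τ³=-5/2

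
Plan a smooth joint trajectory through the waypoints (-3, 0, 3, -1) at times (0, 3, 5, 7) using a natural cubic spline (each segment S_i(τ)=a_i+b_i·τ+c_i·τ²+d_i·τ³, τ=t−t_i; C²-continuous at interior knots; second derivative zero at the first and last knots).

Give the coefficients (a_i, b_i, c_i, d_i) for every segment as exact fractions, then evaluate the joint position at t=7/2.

Δ: Δ0=1, Δ1=3/2, Δ2=-2
row 1: diag=10, rhs=3; c'=1/5, d'=3/10
row 2: denom=8−2·1/5=38/5; d'=(-21−2·3/10)/(38/5)=-54/19
back: M2=-54/19
back: M1=3/10−1/5·-54/19=33/38
M: M0=0, M1=33/38, M2=-54/19, M3=0
seg 0: a=-3, c=M0/2=0, d=(M1−M0)/(6·3)=11/228, b=Δ0−h0·(2M0+M1)/6=43/76
seg 1: a=0, c=M1/2=33/76, d=(M2−M1)/(6·2)=-47/152, b=Δ1−h1·(2M1+M2)/6=71/38
seg 2: a=3, c=M2/2=-27/19, d=(M3−M2)/(6·2)=9/38, b=Δ2−h2·(2M2+M3)/6=-2/19
t_q=7/2 → seg 1, τ=1/2; S=0+71/38·τ+33/76·τ²+-47/152·τ³=1221/1216

  seg 0: a=-3 b=43/76 c=0 d=11/228
  seg 1: a=0 b=71/38 c=33/76 d=-47/152
  seg 2: a=3 b=-2/19 c=-27/19 d=9/38
S(7/2) = 1221/1216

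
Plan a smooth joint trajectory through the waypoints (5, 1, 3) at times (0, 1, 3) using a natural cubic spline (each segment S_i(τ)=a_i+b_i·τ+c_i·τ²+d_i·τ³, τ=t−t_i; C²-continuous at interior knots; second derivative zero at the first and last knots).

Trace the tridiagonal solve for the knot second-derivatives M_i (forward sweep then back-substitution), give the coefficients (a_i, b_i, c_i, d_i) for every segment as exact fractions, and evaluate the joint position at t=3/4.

  seg 0: a=5 b=-29/6 c=0 d=5/6
  seg 1: a=1 b=-7/3 c=5/2 d=-5/12
S(3/4) = 221/128

Δ: Δ0=-4, Δ1=1
row 1: diag=6, rhs=30; c'=1/3, d'=5
back: M1=5
M: M0=0, M1=5, M2=0
seg 0: a=5, c=M0/2=0, d=(M1−M0)/(6·1)=5/6, b=Δ0−h0·(2M0+M1)/6=-29/6
seg 1: a=1, c=M1/2=5/2, d=(M2−M1)/(6·2)=-5/12, b=Δ1−h1·(2M1+M2)/6=-7/3
t_q=3/4 → seg 0, τ=3/4; S=5+-29/6·τ+0·τ²+5/6·τ³=221/128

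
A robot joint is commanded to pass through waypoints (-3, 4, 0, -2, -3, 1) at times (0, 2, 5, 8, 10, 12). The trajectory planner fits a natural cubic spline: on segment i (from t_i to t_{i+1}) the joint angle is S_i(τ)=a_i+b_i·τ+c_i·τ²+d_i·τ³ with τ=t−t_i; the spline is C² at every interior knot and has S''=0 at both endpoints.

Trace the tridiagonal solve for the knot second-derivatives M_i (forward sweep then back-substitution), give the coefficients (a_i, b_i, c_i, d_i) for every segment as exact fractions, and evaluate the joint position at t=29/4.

Δ: Δ0=7/2, Δ1=-4/3, Δ2=-2/3, Δ3=-1/2, Δ4=2
row 1: diag=10, rhs=-29; c'=3/10, d'=-29/10
row 2: denom=12−3·3/10=111/10; d'=(4−3·-29/10)/(111/10)=127/111
row 3: denom=10−3·10/37=340/37; d'=(1−3·127/111)/(340/37)=-9/34
row 4: denom=8−2·37/170=643/85; d'=(15−2·-9/34)/(643/85)=1320/643
back: M4=1320/643
back: M3=-9/34−37/170·1320/643=-915/1286
back: M2=127/111−10/37·-915/1286=2578/1929
back: M1=-29/10−3/10·2578/1929=-4245/1286
M: M0=0, M1=-4245/1286, M2=2578/1929, M3=-915/1286, M4=1320/643, M5=0
seg 0: a=-3, c=M0/2=0, d=(M1−M0)/(6·2)=-1415/5144, b=Δ0−h0·(2M0+M1)/6=2958/643
seg 1: a=4, c=M1/2=-4245/2572, d=(M2−M1)/(6·3)=17891/69444, b=Δ1−h1·(2M1+M2)/6=1671/1286
seg 2: a=0, c=M2/2=1289/1929, d=(M3−M2)/(6·3)=-7901/69444, b=Δ2−h2·(2M2+M3)/6=-4237/2572
seg 3: a=-2, c=M3/2=-915/2572, d=(M4−M3)/(6·2)=1185/5144, b=Δ3−h3·(2M3+M4)/6=-913/1286
seg 4: a=-3, c=M4/2=660/643, d=(M5−M4)/(6·2)=-110/643, b=Δ4−h4·(2M4+M5)/6=406/643
t_q=29/4 → seg 2, τ=9/4; S=0+-4237/2572·τ+1289/1929·τ²+-7901/69444·τ³=-266607/164608

  seg 0: a=-3 b=2958/643 c=0 d=-1415/5144
  seg 1: a=4 b=1671/1286 c=-4245/2572 d=17891/69444
  seg 2: a=0 b=-4237/2572 c=1289/1929 d=-7901/69444
  seg 3: a=-2 b=-913/1286 c=-915/2572 d=1185/5144
  seg 4: a=-3 b=406/643 c=660/643 d=-110/643
S(29/4) = -266607/164608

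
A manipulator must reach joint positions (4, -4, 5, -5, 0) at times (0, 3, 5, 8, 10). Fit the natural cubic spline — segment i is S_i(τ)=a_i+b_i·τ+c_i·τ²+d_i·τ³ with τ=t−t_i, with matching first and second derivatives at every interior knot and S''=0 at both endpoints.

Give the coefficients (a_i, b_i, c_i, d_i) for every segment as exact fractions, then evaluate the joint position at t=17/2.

  seg 0: a=4 b=-9703/1740 c=0 d=5063/15660
  seg 1: a=-4 b=2743/870 c=5063/1740 d=-1297/1160
  seg 2: a=5 b=598/435 c=-661/174 d=5819/7830
  seg 3: a=-5 b=-1177/870 c=419/145 d=-419/870
S(17/2) = -11633/2320

Δ: Δ0=-8/3, Δ1=9/2, Δ2=-10/3, Δ3=5/2
row 1: diag=10, rhs=43; c'=1/5, d'=43/10
row 2: denom=10−2·1/5=48/5; d'=(-47−2·43/10)/(48/5)=-139/24
row 3: denom=10−3·5/16=145/16; d'=(35−3·-139/24)/(145/16)=838/145
back: M3=838/145
back: M2=-139/24−5/16·838/145=-661/87
back: M1=43/10−1/5·-661/87=5063/870
M: M0=0, M1=5063/870, M2=-661/87, M3=838/145, M4=0
seg 0: a=4, c=M0/2=0, d=(M1−M0)/(6·3)=5063/15660, b=Δ0−h0·(2M0+M1)/6=-9703/1740
seg 1: a=-4, c=M1/2=5063/1740, d=(M2−M1)/(6·2)=-1297/1160, b=Δ1−h1·(2M1+M2)/6=2743/870
seg 2: a=5, c=M2/2=-661/174, d=(M3−M2)/(6·3)=5819/7830, b=Δ2−h2·(2M2+M3)/6=598/435
seg 3: a=-5, c=M3/2=419/145, d=(M4−M3)/(6·2)=-419/870, b=Δ3−h3·(2M3+M4)/6=-1177/870
t_q=17/2 → seg 3, τ=1/2; S=-5+-1177/870·τ+419/145·τ²+-419/870·τ³=-11633/2320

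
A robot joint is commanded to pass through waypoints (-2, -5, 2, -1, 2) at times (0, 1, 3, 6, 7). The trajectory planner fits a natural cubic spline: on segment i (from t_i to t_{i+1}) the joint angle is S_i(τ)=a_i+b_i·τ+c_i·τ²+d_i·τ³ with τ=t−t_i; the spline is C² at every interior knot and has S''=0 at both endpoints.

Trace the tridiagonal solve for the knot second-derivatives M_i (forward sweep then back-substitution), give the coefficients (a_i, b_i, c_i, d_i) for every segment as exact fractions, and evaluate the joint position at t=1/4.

Δ: Δ0=-3, Δ1=7/2, Δ2=-1, Δ3=3
row 1: diag=6, rhs=39; c'=1/3, d'=13/2
row 2: denom=10−2·1/3=28/3; d'=(-27−2·13/2)/(28/3)=-30/7
row 3: denom=8−3·9/28=197/28; d'=(24−3·-30/7)/(197/28)=1032/197
back: M3=1032/197
back: M2=-30/7−9/28·1032/197=-1176/197
back: M1=13/2−1/3·-1176/197=3345/394
M: M0=0, M1=3345/394, M2=-1176/197, M3=1032/197, M4=0
seg 0: a=-2, c=M0/2=0, d=(M1−M0)/(6·1)=1115/788, b=Δ0−h0·(2M0+M1)/6=-3479/788
seg 1: a=-5, c=M1/2=3345/788, d=(M2−M1)/(6·2)=-1899/1576, b=Δ1−h1·(2M1+M2)/6=-67/394
seg 2: a=2, c=M2/2=-588/197, d=(M3−M2)/(6·3)=368/591, b=Δ2−h2·(2M2+M3)/6=463/197
seg 3: a=-1, c=M3/2=516/197, d=(M4−M3)/(6·1)=-172/197, b=Δ3−h3·(2M3+M4)/6=247/197
t_q=1/4 → seg 0, τ=1/4; S=-2+-3479/788·τ+0·τ²+1115/788·τ³=-155413/50432

  seg 0: a=-2 b=-3479/788 c=0 d=1115/788
  seg 1: a=-5 b=-67/394 c=3345/788 d=-1899/1576
  seg 2: a=2 b=463/197 c=-588/197 d=368/591
  seg 3: a=-1 b=247/197 c=516/197 d=-172/197
S(1/4) = -155413/50432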